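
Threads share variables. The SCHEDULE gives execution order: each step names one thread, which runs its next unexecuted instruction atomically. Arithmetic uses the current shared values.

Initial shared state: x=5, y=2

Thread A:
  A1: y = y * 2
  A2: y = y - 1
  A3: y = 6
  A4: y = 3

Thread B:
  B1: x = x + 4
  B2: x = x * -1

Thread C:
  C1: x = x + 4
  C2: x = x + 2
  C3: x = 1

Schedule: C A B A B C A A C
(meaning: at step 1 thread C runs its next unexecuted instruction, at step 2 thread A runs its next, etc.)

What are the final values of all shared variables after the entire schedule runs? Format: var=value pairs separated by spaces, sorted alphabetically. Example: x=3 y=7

Step 1: thread C executes C1 (x = x + 4). Shared: x=9 y=2. PCs: A@0 B@0 C@1
Step 2: thread A executes A1 (y = y * 2). Shared: x=9 y=4. PCs: A@1 B@0 C@1
Step 3: thread B executes B1 (x = x + 4). Shared: x=13 y=4. PCs: A@1 B@1 C@1
Step 4: thread A executes A2 (y = y - 1). Shared: x=13 y=3. PCs: A@2 B@1 C@1
Step 5: thread B executes B2 (x = x * -1). Shared: x=-13 y=3. PCs: A@2 B@2 C@1
Step 6: thread C executes C2 (x = x + 2). Shared: x=-11 y=3. PCs: A@2 B@2 C@2
Step 7: thread A executes A3 (y = 6). Shared: x=-11 y=6. PCs: A@3 B@2 C@2
Step 8: thread A executes A4 (y = 3). Shared: x=-11 y=3. PCs: A@4 B@2 C@2
Step 9: thread C executes C3 (x = 1). Shared: x=1 y=3. PCs: A@4 B@2 C@3

Answer: x=1 y=3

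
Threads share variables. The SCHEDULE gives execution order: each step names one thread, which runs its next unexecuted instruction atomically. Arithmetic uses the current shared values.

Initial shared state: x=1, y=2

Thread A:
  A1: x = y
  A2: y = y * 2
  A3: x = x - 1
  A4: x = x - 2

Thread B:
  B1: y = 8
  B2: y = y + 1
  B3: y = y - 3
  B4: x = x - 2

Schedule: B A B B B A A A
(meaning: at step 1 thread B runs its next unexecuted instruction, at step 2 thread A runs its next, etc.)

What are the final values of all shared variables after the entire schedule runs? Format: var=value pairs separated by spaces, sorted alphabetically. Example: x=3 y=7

Answer: x=3 y=12

Derivation:
Step 1: thread B executes B1 (y = 8). Shared: x=1 y=8. PCs: A@0 B@1
Step 2: thread A executes A1 (x = y). Shared: x=8 y=8. PCs: A@1 B@1
Step 3: thread B executes B2 (y = y + 1). Shared: x=8 y=9. PCs: A@1 B@2
Step 4: thread B executes B3 (y = y - 3). Shared: x=8 y=6. PCs: A@1 B@3
Step 5: thread B executes B4 (x = x - 2). Shared: x=6 y=6. PCs: A@1 B@4
Step 6: thread A executes A2 (y = y * 2). Shared: x=6 y=12. PCs: A@2 B@4
Step 7: thread A executes A3 (x = x - 1). Shared: x=5 y=12. PCs: A@3 B@4
Step 8: thread A executes A4 (x = x - 2). Shared: x=3 y=12. PCs: A@4 B@4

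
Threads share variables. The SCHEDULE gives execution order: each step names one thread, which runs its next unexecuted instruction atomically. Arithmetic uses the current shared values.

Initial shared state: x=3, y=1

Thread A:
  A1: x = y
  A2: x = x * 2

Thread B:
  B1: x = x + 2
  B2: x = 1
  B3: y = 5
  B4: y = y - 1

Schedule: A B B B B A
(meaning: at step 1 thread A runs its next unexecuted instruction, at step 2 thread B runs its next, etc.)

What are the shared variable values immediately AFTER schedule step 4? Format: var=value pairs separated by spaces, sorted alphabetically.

Step 1: thread A executes A1 (x = y). Shared: x=1 y=1. PCs: A@1 B@0
Step 2: thread B executes B1 (x = x + 2). Shared: x=3 y=1. PCs: A@1 B@1
Step 3: thread B executes B2 (x = 1). Shared: x=1 y=1. PCs: A@1 B@2
Step 4: thread B executes B3 (y = 5). Shared: x=1 y=5. PCs: A@1 B@3

Answer: x=1 y=5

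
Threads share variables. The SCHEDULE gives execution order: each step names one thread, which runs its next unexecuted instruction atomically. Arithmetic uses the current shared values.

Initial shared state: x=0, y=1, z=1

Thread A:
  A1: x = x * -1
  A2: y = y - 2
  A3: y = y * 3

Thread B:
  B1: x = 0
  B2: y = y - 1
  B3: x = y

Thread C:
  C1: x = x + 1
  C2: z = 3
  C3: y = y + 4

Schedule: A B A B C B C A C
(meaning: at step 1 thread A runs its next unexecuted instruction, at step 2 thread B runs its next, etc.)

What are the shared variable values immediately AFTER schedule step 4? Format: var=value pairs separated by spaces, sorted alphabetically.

Step 1: thread A executes A1 (x = x * -1). Shared: x=0 y=1 z=1. PCs: A@1 B@0 C@0
Step 2: thread B executes B1 (x = 0). Shared: x=0 y=1 z=1. PCs: A@1 B@1 C@0
Step 3: thread A executes A2 (y = y - 2). Shared: x=0 y=-1 z=1. PCs: A@2 B@1 C@0
Step 4: thread B executes B2 (y = y - 1). Shared: x=0 y=-2 z=1. PCs: A@2 B@2 C@0

Answer: x=0 y=-2 z=1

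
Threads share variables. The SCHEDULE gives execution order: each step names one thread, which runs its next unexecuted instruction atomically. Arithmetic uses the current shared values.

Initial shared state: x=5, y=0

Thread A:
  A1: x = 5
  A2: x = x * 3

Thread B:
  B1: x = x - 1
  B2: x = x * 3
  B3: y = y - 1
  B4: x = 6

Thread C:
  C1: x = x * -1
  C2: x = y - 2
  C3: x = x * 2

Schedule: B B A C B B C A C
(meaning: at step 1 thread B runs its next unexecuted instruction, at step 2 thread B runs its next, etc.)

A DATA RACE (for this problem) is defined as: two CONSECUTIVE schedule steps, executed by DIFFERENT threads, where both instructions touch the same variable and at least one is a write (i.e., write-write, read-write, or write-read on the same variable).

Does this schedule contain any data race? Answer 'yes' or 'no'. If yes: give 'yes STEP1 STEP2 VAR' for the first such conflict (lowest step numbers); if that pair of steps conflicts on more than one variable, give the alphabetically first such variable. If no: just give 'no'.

Steps 1,2: same thread (B). No race.
Steps 2,3: B(x = x * 3) vs A(x = 5). RACE on x (W-W).
Steps 3,4: A(x = 5) vs C(x = x * -1). RACE on x (W-W).
Steps 4,5: C(r=x,w=x) vs B(r=y,w=y). No conflict.
Steps 5,6: same thread (B). No race.
Steps 6,7: B(x = 6) vs C(x = y - 2). RACE on x (W-W).
Steps 7,8: C(x = y - 2) vs A(x = x * 3). RACE on x (W-W).
Steps 8,9: A(x = x * 3) vs C(x = x * 2). RACE on x (W-W).
First conflict at steps 2,3.

Answer: yes 2 3 x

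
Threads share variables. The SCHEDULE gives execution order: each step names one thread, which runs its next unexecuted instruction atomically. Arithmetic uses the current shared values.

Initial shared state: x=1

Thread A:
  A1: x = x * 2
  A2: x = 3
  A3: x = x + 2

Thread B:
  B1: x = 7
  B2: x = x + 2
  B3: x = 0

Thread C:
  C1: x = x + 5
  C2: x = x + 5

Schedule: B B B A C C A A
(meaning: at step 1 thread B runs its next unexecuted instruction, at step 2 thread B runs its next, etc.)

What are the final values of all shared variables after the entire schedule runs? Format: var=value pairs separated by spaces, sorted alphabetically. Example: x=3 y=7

Step 1: thread B executes B1 (x = 7). Shared: x=7. PCs: A@0 B@1 C@0
Step 2: thread B executes B2 (x = x + 2). Shared: x=9. PCs: A@0 B@2 C@0
Step 3: thread B executes B3 (x = 0). Shared: x=0. PCs: A@0 B@3 C@0
Step 4: thread A executes A1 (x = x * 2). Shared: x=0. PCs: A@1 B@3 C@0
Step 5: thread C executes C1 (x = x + 5). Shared: x=5. PCs: A@1 B@3 C@1
Step 6: thread C executes C2 (x = x + 5). Shared: x=10. PCs: A@1 B@3 C@2
Step 7: thread A executes A2 (x = 3). Shared: x=3. PCs: A@2 B@3 C@2
Step 8: thread A executes A3 (x = x + 2). Shared: x=5. PCs: A@3 B@3 C@2

Answer: x=5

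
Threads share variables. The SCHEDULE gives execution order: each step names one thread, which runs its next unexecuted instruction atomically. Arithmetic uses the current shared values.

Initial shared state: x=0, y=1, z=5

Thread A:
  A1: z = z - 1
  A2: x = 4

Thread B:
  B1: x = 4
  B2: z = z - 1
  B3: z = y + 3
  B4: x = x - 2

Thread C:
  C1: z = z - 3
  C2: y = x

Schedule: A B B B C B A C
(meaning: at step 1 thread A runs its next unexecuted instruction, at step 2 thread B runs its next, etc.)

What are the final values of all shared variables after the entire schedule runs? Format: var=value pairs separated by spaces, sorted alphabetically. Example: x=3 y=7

Step 1: thread A executes A1 (z = z - 1). Shared: x=0 y=1 z=4. PCs: A@1 B@0 C@0
Step 2: thread B executes B1 (x = 4). Shared: x=4 y=1 z=4. PCs: A@1 B@1 C@0
Step 3: thread B executes B2 (z = z - 1). Shared: x=4 y=1 z=3. PCs: A@1 B@2 C@0
Step 4: thread B executes B3 (z = y + 3). Shared: x=4 y=1 z=4. PCs: A@1 B@3 C@0
Step 5: thread C executes C1 (z = z - 3). Shared: x=4 y=1 z=1. PCs: A@1 B@3 C@1
Step 6: thread B executes B4 (x = x - 2). Shared: x=2 y=1 z=1. PCs: A@1 B@4 C@1
Step 7: thread A executes A2 (x = 4). Shared: x=4 y=1 z=1. PCs: A@2 B@4 C@1
Step 8: thread C executes C2 (y = x). Shared: x=4 y=4 z=1. PCs: A@2 B@4 C@2

Answer: x=4 y=4 z=1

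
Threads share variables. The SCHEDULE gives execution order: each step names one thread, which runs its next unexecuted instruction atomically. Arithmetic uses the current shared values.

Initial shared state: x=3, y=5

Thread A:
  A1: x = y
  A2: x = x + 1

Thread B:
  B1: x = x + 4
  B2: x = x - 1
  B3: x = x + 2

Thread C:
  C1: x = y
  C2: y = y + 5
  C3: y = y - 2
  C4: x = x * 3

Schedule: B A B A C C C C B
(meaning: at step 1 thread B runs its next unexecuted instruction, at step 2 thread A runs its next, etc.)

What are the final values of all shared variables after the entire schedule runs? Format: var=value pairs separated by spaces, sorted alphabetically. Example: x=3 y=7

Answer: x=17 y=8

Derivation:
Step 1: thread B executes B1 (x = x + 4). Shared: x=7 y=5. PCs: A@0 B@1 C@0
Step 2: thread A executes A1 (x = y). Shared: x=5 y=5. PCs: A@1 B@1 C@0
Step 3: thread B executes B2 (x = x - 1). Shared: x=4 y=5. PCs: A@1 B@2 C@0
Step 4: thread A executes A2 (x = x + 1). Shared: x=5 y=5. PCs: A@2 B@2 C@0
Step 5: thread C executes C1 (x = y). Shared: x=5 y=5. PCs: A@2 B@2 C@1
Step 6: thread C executes C2 (y = y + 5). Shared: x=5 y=10. PCs: A@2 B@2 C@2
Step 7: thread C executes C3 (y = y - 2). Shared: x=5 y=8. PCs: A@2 B@2 C@3
Step 8: thread C executes C4 (x = x * 3). Shared: x=15 y=8. PCs: A@2 B@2 C@4
Step 9: thread B executes B3 (x = x + 2). Shared: x=17 y=8. PCs: A@2 B@3 C@4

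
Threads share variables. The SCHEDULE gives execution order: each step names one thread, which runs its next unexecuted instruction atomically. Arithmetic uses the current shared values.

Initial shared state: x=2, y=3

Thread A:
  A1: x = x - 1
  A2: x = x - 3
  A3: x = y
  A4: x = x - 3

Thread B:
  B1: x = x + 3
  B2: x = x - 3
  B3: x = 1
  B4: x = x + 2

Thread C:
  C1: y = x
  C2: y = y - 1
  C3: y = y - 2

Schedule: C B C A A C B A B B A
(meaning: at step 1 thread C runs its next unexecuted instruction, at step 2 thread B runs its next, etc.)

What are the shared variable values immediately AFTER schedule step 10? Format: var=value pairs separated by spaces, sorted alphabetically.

Step 1: thread C executes C1 (y = x). Shared: x=2 y=2. PCs: A@0 B@0 C@1
Step 2: thread B executes B1 (x = x + 3). Shared: x=5 y=2. PCs: A@0 B@1 C@1
Step 3: thread C executes C2 (y = y - 1). Shared: x=5 y=1. PCs: A@0 B@1 C@2
Step 4: thread A executes A1 (x = x - 1). Shared: x=4 y=1. PCs: A@1 B@1 C@2
Step 5: thread A executes A2 (x = x - 3). Shared: x=1 y=1. PCs: A@2 B@1 C@2
Step 6: thread C executes C3 (y = y - 2). Shared: x=1 y=-1. PCs: A@2 B@1 C@3
Step 7: thread B executes B2 (x = x - 3). Shared: x=-2 y=-1. PCs: A@2 B@2 C@3
Step 8: thread A executes A3 (x = y). Shared: x=-1 y=-1. PCs: A@3 B@2 C@3
Step 9: thread B executes B3 (x = 1). Shared: x=1 y=-1. PCs: A@3 B@3 C@3
Step 10: thread B executes B4 (x = x + 2). Shared: x=3 y=-1. PCs: A@3 B@4 C@3

Answer: x=3 y=-1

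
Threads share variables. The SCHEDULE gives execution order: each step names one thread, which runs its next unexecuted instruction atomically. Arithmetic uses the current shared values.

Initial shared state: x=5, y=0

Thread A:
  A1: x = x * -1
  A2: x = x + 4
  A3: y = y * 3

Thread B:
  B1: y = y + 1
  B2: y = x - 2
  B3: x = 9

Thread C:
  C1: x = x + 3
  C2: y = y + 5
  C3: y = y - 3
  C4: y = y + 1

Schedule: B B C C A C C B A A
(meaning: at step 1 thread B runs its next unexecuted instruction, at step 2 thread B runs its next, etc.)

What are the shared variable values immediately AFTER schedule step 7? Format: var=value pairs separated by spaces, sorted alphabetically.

Step 1: thread B executes B1 (y = y + 1). Shared: x=5 y=1. PCs: A@0 B@1 C@0
Step 2: thread B executes B2 (y = x - 2). Shared: x=5 y=3. PCs: A@0 B@2 C@0
Step 3: thread C executes C1 (x = x + 3). Shared: x=8 y=3. PCs: A@0 B@2 C@1
Step 4: thread C executes C2 (y = y + 5). Shared: x=8 y=8. PCs: A@0 B@2 C@2
Step 5: thread A executes A1 (x = x * -1). Shared: x=-8 y=8. PCs: A@1 B@2 C@2
Step 6: thread C executes C3 (y = y - 3). Shared: x=-8 y=5. PCs: A@1 B@2 C@3
Step 7: thread C executes C4 (y = y + 1). Shared: x=-8 y=6. PCs: A@1 B@2 C@4

Answer: x=-8 y=6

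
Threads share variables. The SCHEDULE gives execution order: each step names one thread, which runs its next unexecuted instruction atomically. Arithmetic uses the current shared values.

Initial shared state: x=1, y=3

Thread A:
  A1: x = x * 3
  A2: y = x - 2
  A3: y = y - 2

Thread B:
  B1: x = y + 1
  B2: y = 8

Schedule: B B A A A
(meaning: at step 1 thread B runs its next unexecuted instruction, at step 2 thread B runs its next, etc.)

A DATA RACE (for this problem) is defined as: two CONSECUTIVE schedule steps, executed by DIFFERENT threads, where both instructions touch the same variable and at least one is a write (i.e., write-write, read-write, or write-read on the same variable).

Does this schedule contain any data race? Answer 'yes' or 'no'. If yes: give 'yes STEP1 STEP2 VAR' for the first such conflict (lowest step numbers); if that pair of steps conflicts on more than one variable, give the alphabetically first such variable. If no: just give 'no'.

Answer: no

Derivation:
Steps 1,2: same thread (B). No race.
Steps 2,3: B(r=-,w=y) vs A(r=x,w=x). No conflict.
Steps 3,4: same thread (A). No race.
Steps 4,5: same thread (A). No race.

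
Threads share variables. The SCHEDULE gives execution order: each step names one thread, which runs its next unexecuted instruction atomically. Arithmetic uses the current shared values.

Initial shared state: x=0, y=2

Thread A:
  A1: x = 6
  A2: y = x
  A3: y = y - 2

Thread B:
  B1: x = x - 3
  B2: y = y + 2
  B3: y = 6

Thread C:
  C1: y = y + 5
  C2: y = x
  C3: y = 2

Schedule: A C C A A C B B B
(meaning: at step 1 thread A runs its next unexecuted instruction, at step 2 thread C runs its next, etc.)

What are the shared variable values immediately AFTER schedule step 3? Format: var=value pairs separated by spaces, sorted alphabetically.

Answer: x=6 y=6

Derivation:
Step 1: thread A executes A1 (x = 6). Shared: x=6 y=2. PCs: A@1 B@0 C@0
Step 2: thread C executes C1 (y = y + 5). Shared: x=6 y=7. PCs: A@1 B@0 C@1
Step 3: thread C executes C2 (y = x). Shared: x=6 y=6. PCs: A@1 B@0 C@2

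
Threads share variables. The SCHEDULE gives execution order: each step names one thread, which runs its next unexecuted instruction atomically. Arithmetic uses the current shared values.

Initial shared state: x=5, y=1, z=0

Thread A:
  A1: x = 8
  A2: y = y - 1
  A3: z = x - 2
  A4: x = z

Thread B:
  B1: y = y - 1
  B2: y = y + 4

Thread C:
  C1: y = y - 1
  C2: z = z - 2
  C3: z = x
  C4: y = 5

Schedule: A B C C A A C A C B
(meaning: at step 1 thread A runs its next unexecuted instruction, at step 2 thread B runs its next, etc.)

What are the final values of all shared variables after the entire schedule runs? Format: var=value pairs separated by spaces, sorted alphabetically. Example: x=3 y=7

Answer: x=8 y=9 z=8

Derivation:
Step 1: thread A executes A1 (x = 8). Shared: x=8 y=1 z=0. PCs: A@1 B@0 C@0
Step 2: thread B executes B1 (y = y - 1). Shared: x=8 y=0 z=0. PCs: A@1 B@1 C@0
Step 3: thread C executes C1 (y = y - 1). Shared: x=8 y=-1 z=0. PCs: A@1 B@1 C@1
Step 4: thread C executes C2 (z = z - 2). Shared: x=8 y=-1 z=-2. PCs: A@1 B@1 C@2
Step 5: thread A executes A2 (y = y - 1). Shared: x=8 y=-2 z=-2. PCs: A@2 B@1 C@2
Step 6: thread A executes A3 (z = x - 2). Shared: x=8 y=-2 z=6. PCs: A@3 B@1 C@2
Step 7: thread C executes C3 (z = x). Shared: x=8 y=-2 z=8. PCs: A@3 B@1 C@3
Step 8: thread A executes A4 (x = z). Shared: x=8 y=-2 z=8. PCs: A@4 B@1 C@3
Step 9: thread C executes C4 (y = 5). Shared: x=8 y=5 z=8. PCs: A@4 B@1 C@4
Step 10: thread B executes B2 (y = y + 4). Shared: x=8 y=9 z=8. PCs: A@4 B@2 C@4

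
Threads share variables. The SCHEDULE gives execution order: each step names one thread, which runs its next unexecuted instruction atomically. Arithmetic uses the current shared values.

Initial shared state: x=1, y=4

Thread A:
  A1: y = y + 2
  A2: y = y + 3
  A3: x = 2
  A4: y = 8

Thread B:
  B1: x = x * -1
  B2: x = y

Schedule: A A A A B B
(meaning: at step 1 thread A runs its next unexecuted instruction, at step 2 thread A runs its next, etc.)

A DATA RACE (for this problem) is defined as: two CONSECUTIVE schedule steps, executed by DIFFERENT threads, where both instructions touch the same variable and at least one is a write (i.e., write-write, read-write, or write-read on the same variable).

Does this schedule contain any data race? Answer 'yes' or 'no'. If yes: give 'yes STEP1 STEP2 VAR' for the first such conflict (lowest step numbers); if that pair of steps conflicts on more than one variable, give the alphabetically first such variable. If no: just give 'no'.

Steps 1,2: same thread (A). No race.
Steps 2,3: same thread (A). No race.
Steps 3,4: same thread (A). No race.
Steps 4,5: A(r=-,w=y) vs B(r=x,w=x). No conflict.
Steps 5,6: same thread (B). No race.

Answer: no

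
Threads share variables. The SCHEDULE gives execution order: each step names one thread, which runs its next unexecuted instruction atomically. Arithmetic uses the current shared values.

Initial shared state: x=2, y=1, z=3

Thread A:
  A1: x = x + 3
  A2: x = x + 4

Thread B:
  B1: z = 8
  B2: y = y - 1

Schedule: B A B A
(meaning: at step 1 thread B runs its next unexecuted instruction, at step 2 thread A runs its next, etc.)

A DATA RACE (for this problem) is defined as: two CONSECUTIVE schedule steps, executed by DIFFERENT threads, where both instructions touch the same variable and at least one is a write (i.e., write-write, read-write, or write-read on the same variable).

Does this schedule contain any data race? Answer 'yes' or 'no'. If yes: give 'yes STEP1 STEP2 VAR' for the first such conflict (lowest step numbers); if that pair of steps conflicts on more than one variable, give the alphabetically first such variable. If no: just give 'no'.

Answer: no

Derivation:
Steps 1,2: B(r=-,w=z) vs A(r=x,w=x). No conflict.
Steps 2,3: A(r=x,w=x) vs B(r=y,w=y). No conflict.
Steps 3,4: B(r=y,w=y) vs A(r=x,w=x). No conflict.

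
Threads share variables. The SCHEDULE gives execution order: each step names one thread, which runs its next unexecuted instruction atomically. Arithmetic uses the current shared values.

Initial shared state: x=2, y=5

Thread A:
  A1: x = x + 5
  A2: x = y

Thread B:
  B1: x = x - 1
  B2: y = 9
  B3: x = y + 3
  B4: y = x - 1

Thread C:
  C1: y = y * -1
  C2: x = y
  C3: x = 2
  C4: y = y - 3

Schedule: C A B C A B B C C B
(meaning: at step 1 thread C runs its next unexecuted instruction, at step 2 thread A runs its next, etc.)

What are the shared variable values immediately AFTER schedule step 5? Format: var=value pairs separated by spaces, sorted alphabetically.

Answer: x=-5 y=-5

Derivation:
Step 1: thread C executes C1 (y = y * -1). Shared: x=2 y=-5. PCs: A@0 B@0 C@1
Step 2: thread A executes A1 (x = x + 5). Shared: x=7 y=-5. PCs: A@1 B@0 C@1
Step 3: thread B executes B1 (x = x - 1). Shared: x=6 y=-5. PCs: A@1 B@1 C@1
Step 4: thread C executes C2 (x = y). Shared: x=-5 y=-5. PCs: A@1 B@1 C@2
Step 5: thread A executes A2 (x = y). Shared: x=-5 y=-5. PCs: A@2 B@1 C@2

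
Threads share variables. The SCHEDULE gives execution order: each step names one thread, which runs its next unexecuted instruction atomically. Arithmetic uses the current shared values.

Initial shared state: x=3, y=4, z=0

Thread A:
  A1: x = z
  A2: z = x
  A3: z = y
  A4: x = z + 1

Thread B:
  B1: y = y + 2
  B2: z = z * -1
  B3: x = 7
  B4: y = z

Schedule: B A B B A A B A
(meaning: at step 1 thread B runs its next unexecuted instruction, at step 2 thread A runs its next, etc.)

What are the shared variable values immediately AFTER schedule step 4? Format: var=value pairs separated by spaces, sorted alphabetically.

Answer: x=7 y=6 z=0

Derivation:
Step 1: thread B executes B1 (y = y + 2). Shared: x=3 y=6 z=0. PCs: A@0 B@1
Step 2: thread A executes A1 (x = z). Shared: x=0 y=6 z=0. PCs: A@1 B@1
Step 3: thread B executes B2 (z = z * -1). Shared: x=0 y=6 z=0. PCs: A@1 B@2
Step 4: thread B executes B3 (x = 7). Shared: x=7 y=6 z=0. PCs: A@1 B@3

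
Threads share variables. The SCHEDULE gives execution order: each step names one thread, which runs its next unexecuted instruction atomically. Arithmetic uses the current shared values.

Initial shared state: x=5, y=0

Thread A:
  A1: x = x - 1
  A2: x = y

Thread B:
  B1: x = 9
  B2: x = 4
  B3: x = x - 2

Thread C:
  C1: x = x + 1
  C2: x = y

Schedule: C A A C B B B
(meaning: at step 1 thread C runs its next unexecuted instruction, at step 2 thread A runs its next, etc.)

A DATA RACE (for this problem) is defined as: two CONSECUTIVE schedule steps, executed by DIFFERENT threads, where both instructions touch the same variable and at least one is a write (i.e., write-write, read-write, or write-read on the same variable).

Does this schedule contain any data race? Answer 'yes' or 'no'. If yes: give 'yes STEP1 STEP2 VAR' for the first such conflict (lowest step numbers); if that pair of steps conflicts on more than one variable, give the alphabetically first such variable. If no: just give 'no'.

Steps 1,2: C(x = x + 1) vs A(x = x - 1). RACE on x (W-W).
Steps 2,3: same thread (A). No race.
Steps 3,4: A(x = y) vs C(x = y). RACE on x (W-W).
Steps 4,5: C(x = y) vs B(x = 9). RACE on x (W-W).
Steps 5,6: same thread (B). No race.
Steps 6,7: same thread (B). No race.
First conflict at steps 1,2.

Answer: yes 1 2 x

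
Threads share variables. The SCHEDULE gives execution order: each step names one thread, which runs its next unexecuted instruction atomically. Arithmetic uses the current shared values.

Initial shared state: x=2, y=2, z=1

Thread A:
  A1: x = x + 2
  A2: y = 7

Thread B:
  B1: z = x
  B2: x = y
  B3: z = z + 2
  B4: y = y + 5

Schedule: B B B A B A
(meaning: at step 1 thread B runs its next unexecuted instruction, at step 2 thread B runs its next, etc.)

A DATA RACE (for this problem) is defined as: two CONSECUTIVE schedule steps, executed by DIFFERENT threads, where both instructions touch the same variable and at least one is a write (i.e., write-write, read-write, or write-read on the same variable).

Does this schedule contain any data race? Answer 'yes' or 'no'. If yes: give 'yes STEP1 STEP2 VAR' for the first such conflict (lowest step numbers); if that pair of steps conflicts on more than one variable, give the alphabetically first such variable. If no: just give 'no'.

Answer: yes 5 6 y

Derivation:
Steps 1,2: same thread (B). No race.
Steps 2,3: same thread (B). No race.
Steps 3,4: B(r=z,w=z) vs A(r=x,w=x). No conflict.
Steps 4,5: A(r=x,w=x) vs B(r=y,w=y). No conflict.
Steps 5,6: B(y = y + 5) vs A(y = 7). RACE on y (W-W).
First conflict at steps 5,6.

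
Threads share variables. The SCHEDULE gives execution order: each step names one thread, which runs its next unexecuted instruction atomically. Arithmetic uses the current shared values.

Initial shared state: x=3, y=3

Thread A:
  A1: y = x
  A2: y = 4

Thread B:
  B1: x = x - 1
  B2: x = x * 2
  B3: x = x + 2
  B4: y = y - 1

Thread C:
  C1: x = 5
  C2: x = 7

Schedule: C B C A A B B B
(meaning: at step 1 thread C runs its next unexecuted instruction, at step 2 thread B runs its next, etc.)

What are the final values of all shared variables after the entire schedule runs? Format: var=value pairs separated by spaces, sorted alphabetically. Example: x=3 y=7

Answer: x=16 y=3

Derivation:
Step 1: thread C executes C1 (x = 5). Shared: x=5 y=3. PCs: A@0 B@0 C@1
Step 2: thread B executes B1 (x = x - 1). Shared: x=4 y=3. PCs: A@0 B@1 C@1
Step 3: thread C executes C2 (x = 7). Shared: x=7 y=3. PCs: A@0 B@1 C@2
Step 4: thread A executes A1 (y = x). Shared: x=7 y=7. PCs: A@1 B@1 C@2
Step 5: thread A executes A2 (y = 4). Shared: x=7 y=4. PCs: A@2 B@1 C@2
Step 6: thread B executes B2 (x = x * 2). Shared: x=14 y=4. PCs: A@2 B@2 C@2
Step 7: thread B executes B3 (x = x + 2). Shared: x=16 y=4. PCs: A@2 B@3 C@2
Step 8: thread B executes B4 (y = y - 1). Shared: x=16 y=3. PCs: A@2 B@4 C@2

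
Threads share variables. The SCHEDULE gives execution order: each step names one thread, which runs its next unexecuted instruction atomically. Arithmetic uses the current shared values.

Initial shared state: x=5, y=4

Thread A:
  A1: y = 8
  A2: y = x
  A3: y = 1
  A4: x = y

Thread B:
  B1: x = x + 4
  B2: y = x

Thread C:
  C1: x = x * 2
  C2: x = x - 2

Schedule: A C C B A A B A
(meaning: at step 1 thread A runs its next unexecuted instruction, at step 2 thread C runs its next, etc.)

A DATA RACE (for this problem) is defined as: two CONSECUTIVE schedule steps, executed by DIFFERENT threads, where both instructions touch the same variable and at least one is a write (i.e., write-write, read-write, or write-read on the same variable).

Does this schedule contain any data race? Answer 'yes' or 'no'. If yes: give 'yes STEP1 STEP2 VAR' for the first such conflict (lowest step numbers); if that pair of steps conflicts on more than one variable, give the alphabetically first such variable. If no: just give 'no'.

Steps 1,2: A(r=-,w=y) vs C(r=x,w=x). No conflict.
Steps 2,3: same thread (C). No race.
Steps 3,4: C(x = x - 2) vs B(x = x + 4). RACE on x (W-W).
Steps 4,5: B(x = x + 4) vs A(y = x). RACE on x (W-R).
Steps 5,6: same thread (A). No race.
Steps 6,7: A(y = 1) vs B(y = x). RACE on y (W-W).
Steps 7,8: B(y = x) vs A(x = y). RACE on x (R-W), y (W-R). Multiple vars; alphabetically first is x.
First conflict at steps 3,4.

Answer: yes 3 4 x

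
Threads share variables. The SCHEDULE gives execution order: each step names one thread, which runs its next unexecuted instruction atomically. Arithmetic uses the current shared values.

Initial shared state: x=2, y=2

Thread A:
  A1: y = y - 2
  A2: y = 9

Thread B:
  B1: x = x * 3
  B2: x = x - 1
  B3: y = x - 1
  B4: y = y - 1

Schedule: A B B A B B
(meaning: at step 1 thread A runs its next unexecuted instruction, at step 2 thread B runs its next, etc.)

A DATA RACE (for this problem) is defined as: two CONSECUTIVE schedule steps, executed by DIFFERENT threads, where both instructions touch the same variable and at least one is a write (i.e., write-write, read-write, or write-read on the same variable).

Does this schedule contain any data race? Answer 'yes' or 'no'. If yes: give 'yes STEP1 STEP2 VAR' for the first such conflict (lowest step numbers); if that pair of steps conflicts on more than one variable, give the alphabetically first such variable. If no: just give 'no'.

Steps 1,2: A(r=y,w=y) vs B(r=x,w=x). No conflict.
Steps 2,3: same thread (B). No race.
Steps 3,4: B(r=x,w=x) vs A(r=-,w=y). No conflict.
Steps 4,5: A(y = 9) vs B(y = x - 1). RACE on y (W-W).
Steps 5,6: same thread (B). No race.
First conflict at steps 4,5.

Answer: yes 4 5 y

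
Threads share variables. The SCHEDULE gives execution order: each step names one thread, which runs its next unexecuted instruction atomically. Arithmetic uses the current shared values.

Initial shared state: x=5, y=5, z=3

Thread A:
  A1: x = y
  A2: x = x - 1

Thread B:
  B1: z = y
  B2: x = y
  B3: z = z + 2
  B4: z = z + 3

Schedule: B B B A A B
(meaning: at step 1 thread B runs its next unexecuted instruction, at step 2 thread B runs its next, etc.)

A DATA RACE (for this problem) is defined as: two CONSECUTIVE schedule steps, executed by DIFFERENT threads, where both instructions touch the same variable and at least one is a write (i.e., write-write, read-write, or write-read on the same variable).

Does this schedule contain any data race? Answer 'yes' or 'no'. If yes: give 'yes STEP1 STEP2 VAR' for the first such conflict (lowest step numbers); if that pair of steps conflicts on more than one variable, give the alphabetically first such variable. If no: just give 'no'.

Steps 1,2: same thread (B). No race.
Steps 2,3: same thread (B). No race.
Steps 3,4: B(r=z,w=z) vs A(r=y,w=x). No conflict.
Steps 4,5: same thread (A). No race.
Steps 5,6: A(r=x,w=x) vs B(r=z,w=z). No conflict.

Answer: no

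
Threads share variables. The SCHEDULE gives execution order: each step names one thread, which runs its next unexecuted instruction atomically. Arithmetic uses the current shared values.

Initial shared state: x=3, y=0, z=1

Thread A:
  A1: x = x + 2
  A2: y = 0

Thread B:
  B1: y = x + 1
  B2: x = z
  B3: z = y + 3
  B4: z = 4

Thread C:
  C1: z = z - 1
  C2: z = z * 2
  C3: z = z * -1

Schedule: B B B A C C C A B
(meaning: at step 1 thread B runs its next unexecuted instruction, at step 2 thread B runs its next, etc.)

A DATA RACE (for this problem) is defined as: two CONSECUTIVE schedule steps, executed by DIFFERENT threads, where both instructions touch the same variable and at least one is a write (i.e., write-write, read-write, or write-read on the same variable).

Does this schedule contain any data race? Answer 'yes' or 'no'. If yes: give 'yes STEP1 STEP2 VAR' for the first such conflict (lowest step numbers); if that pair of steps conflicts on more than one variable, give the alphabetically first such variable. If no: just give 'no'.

Answer: no

Derivation:
Steps 1,2: same thread (B). No race.
Steps 2,3: same thread (B). No race.
Steps 3,4: B(r=y,w=z) vs A(r=x,w=x). No conflict.
Steps 4,5: A(r=x,w=x) vs C(r=z,w=z). No conflict.
Steps 5,6: same thread (C). No race.
Steps 6,7: same thread (C). No race.
Steps 7,8: C(r=z,w=z) vs A(r=-,w=y). No conflict.
Steps 8,9: A(r=-,w=y) vs B(r=-,w=z). No conflict.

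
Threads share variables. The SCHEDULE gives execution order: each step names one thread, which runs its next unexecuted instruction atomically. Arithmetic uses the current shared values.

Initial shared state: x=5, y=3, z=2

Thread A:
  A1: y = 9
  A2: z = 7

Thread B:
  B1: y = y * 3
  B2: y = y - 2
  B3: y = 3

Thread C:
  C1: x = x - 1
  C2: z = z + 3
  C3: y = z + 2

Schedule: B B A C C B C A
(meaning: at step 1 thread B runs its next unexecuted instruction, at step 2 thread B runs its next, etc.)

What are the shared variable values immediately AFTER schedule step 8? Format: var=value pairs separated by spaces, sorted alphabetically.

Answer: x=4 y=7 z=7

Derivation:
Step 1: thread B executes B1 (y = y * 3). Shared: x=5 y=9 z=2. PCs: A@0 B@1 C@0
Step 2: thread B executes B2 (y = y - 2). Shared: x=5 y=7 z=2. PCs: A@0 B@2 C@0
Step 3: thread A executes A1 (y = 9). Shared: x=5 y=9 z=2. PCs: A@1 B@2 C@0
Step 4: thread C executes C1 (x = x - 1). Shared: x=4 y=9 z=2. PCs: A@1 B@2 C@1
Step 5: thread C executes C2 (z = z + 3). Shared: x=4 y=9 z=5. PCs: A@1 B@2 C@2
Step 6: thread B executes B3 (y = 3). Shared: x=4 y=3 z=5. PCs: A@1 B@3 C@2
Step 7: thread C executes C3 (y = z + 2). Shared: x=4 y=7 z=5. PCs: A@1 B@3 C@3
Step 8: thread A executes A2 (z = 7). Shared: x=4 y=7 z=7. PCs: A@2 B@3 C@3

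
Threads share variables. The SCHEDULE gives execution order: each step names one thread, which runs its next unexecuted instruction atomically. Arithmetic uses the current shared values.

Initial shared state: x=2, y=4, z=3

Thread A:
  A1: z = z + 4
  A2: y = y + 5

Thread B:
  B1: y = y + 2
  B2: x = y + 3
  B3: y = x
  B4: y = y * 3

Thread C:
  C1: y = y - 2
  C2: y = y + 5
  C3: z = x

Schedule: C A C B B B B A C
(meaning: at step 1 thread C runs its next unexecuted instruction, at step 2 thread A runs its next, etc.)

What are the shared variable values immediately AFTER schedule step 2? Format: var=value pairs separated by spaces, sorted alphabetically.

Answer: x=2 y=2 z=7

Derivation:
Step 1: thread C executes C1 (y = y - 2). Shared: x=2 y=2 z=3. PCs: A@0 B@0 C@1
Step 2: thread A executes A1 (z = z + 4). Shared: x=2 y=2 z=7. PCs: A@1 B@0 C@1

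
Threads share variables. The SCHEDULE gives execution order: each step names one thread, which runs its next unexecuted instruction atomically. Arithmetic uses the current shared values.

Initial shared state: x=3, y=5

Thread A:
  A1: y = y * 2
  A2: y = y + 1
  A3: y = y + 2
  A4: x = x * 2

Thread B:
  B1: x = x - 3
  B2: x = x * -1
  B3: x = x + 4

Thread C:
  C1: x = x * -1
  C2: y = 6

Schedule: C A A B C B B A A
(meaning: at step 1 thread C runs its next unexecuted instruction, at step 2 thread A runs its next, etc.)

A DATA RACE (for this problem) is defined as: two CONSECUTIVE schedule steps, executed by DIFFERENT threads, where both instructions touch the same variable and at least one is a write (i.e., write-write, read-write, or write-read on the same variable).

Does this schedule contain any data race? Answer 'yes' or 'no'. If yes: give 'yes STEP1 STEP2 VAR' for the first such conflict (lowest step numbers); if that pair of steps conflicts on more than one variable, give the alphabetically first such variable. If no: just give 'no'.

Answer: no

Derivation:
Steps 1,2: C(r=x,w=x) vs A(r=y,w=y). No conflict.
Steps 2,3: same thread (A). No race.
Steps 3,4: A(r=y,w=y) vs B(r=x,w=x). No conflict.
Steps 4,5: B(r=x,w=x) vs C(r=-,w=y). No conflict.
Steps 5,6: C(r=-,w=y) vs B(r=x,w=x). No conflict.
Steps 6,7: same thread (B). No race.
Steps 7,8: B(r=x,w=x) vs A(r=y,w=y). No conflict.
Steps 8,9: same thread (A). No race.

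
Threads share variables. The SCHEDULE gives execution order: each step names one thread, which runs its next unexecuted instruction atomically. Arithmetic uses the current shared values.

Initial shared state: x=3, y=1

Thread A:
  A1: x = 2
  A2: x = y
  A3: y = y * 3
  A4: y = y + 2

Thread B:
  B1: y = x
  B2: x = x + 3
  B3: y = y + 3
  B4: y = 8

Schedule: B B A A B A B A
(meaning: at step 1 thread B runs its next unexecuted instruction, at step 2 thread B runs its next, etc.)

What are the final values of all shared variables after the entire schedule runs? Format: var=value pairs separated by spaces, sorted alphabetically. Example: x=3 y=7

Step 1: thread B executes B1 (y = x). Shared: x=3 y=3. PCs: A@0 B@1
Step 2: thread B executes B2 (x = x + 3). Shared: x=6 y=3. PCs: A@0 B@2
Step 3: thread A executes A1 (x = 2). Shared: x=2 y=3. PCs: A@1 B@2
Step 4: thread A executes A2 (x = y). Shared: x=3 y=3. PCs: A@2 B@2
Step 5: thread B executes B3 (y = y + 3). Shared: x=3 y=6. PCs: A@2 B@3
Step 6: thread A executes A3 (y = y * 3). Shared: x=3 y=18. PCs: A@3 B@3
Step 7: thread B executes B4 (y = 8). Shared: x=3 y=8. PCs: A@3 B@4
Step 8: thread A executes A4 (y = y + 2). Shared: x=3 y=10. PCs: A@4 B@4

Answer: x=3 y=10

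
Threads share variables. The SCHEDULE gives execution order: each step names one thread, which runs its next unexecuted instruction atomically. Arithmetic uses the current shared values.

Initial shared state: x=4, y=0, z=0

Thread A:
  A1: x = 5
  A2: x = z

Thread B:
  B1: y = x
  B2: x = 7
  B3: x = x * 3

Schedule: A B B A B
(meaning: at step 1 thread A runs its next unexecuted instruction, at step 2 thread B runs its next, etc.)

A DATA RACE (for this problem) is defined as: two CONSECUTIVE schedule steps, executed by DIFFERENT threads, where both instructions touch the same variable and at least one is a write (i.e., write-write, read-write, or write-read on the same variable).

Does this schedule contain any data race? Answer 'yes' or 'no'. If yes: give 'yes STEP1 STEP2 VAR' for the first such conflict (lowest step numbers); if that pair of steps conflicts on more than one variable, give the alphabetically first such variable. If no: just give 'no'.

Answer: yes 1 2 x

Derivation:
Steps 1,2: A(x = 5) vs B(y = x). RACE on x (W-R).
Steps 2,3: same thread (B). No race.
Steps 3,4: B(x = 7) vs A(x = z). RACE on x (W-W).
Steps 4,5: A(x = z) vs B(x = x * 3). RACE on x (W-W).
First conflict at steps 1,2.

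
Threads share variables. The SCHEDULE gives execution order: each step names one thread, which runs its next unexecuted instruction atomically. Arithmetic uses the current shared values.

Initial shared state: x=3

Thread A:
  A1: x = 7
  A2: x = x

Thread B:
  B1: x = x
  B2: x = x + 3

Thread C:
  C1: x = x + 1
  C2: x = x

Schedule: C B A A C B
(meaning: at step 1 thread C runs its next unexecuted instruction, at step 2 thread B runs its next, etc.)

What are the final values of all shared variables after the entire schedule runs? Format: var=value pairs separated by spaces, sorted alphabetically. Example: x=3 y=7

Answer: x=10

Derivation:
Step 1: thread C executes C1 (x = x + 1). Shared: x=4. PCs: A@0 B@0 C@1
Step 2: thread B executes B1 (x = x). Shared: x=4. PCs: A@0 B@1 C@1
Step 3: thread A executes A1 (x = 7). Shared: x=7. PCs: A@1 B@1 C@1
Step 4: thread A executes A2 (x = x). Shared: x=7. PCs: A@2 B@1 C@1
Step 5: thread C executes C2 (x = x). Shared: x=7. PCs: A@2 B@1 C@2
Step 6: thread B executes B2 (x = x + 3). Shared: x=10. PCs: A@2 B@2 C@2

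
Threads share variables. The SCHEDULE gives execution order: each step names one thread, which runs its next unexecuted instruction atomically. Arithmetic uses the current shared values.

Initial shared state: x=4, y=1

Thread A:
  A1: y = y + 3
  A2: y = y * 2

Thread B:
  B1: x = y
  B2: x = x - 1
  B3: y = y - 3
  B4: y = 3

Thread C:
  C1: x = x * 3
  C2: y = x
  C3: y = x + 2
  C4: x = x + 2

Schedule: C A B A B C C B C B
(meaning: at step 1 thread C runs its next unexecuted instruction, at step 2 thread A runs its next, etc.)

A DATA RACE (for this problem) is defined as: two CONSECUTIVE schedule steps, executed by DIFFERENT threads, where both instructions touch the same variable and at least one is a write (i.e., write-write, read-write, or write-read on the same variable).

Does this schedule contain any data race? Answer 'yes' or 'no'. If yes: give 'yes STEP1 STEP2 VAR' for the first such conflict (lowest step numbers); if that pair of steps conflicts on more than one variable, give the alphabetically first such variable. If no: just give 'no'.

Steps 1,2: C(r=x,w=x) vs A(r=y,w=y). No conflict.
Steps 2,3: A(y = y + 3) vs B(x = y). RACE on y (W-R).
Steps 3,4: B(x = y) vs A(y = y * 2). RACE on y (R-W).
Steps 4,5: A(r=y,w=y) vs B(r=x,w=x). No conflict.
Steps 5,6: B(x = x - 1) vs C(y = x). RACE on x (W-R).
Steps 6,7: same thread (C). No race.
Steps 7,8: C(y = x + 2) vs B(y = y - 3). RACE on y (W-W).
Steps 8,9: B(r=y,w=y) vs C(r=x,w=x). No conflict.
Steps 9,10: C(r=x,w=x) vs B(r=-,w=y). No conflict.
First conflict at steps 2,3.

Answer: yes 2 3 y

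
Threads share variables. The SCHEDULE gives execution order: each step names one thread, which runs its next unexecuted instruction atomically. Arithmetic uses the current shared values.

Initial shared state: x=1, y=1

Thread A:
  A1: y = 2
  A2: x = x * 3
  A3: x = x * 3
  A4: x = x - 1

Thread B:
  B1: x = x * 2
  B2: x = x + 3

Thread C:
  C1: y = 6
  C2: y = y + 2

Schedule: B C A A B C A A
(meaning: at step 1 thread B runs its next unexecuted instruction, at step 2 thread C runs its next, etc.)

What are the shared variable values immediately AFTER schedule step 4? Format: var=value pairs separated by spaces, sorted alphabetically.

Answer: x=6 y=2

Derivation:
Step 1: thread B executes B1 (x = x * 2). Shared: x=2 y=1. PCs: A@0 B@1 C@0
Step 2: thread C executes C1 (y = 6). Shared: x=2 y=6. PCs: A@0 B@1 C@1
Step 3: thread A executes A1 (y = 2). Shared: x=2 y=2. PCs: A@1 B@1 C@1
Step 4: thread A executes A2 (x = x * 3). Shared: x=6 y=2. PCs: A@2 B@1 C@1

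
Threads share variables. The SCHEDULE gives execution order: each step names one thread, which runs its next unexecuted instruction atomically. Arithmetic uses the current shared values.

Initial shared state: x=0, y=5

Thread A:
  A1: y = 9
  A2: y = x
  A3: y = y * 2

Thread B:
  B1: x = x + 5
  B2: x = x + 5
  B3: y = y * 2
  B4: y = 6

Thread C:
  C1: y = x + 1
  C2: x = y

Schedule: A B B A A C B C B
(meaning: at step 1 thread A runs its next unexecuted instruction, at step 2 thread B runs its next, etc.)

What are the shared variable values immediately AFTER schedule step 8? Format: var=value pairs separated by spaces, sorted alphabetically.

Step 1: thread A executes A1 (y = 9). Shared: x=0 y=9. PCs: A@1 B@0 C@0
Step 2: thread B executes B1 (x = x + 5). Shared: x=5 y=9. PCs: A@1 B@1 C@0
Step 3: thread B executes B2 (x = x + 5). Shared: x=10 y=9. PCs: A@1 B@2 C@0
Step 4: thread A executes A2 (y = x). Shared: x=10 y=10. PCs: A@2 B@2 C@0
Step 5: thread A executes A3 (y = y * 2). Shared: x=10 y=20. PCs: A@3 B@2 C@0
Step 6: thread C executes C1 (y = x + 1). Shared: x=10 y=11. PCs: A@3 B@2 C@1
Step 7: thread B executes B3 (y = y * 2). Shared: x=10 y=22. PCs: A@3 B@3 C@1
Step 8: thread C executes C2 (x = y). Shared: x=22 y=22. PCs: A@3 B@3 C@2

Answer: x=22 y=22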